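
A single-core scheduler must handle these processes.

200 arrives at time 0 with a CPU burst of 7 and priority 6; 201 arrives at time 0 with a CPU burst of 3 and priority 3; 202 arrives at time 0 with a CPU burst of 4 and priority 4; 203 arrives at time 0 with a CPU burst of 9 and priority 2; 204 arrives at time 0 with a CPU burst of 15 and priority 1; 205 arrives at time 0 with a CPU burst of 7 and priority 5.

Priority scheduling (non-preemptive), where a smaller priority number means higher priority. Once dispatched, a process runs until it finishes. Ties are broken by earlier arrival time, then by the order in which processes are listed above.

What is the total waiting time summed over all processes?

Schedule: | 204 0-15 | 203 15-24 | 201 24-27 | 202 27-31 | 205 31-38 | 200 38-45 |
Completion: 200=45  201=27  202=31  203=24  204=15  205=38
Turnaround (C−A): 200=45  201=27  202=31  203=24  204=15  205=38
Waiting = turnaround − burst: 200=38, 201=24, 202=27, 203=15, 204=0, 205=31
Total waiting = 38 + 24 + 27 + 15 + 0 + 31 = 135

135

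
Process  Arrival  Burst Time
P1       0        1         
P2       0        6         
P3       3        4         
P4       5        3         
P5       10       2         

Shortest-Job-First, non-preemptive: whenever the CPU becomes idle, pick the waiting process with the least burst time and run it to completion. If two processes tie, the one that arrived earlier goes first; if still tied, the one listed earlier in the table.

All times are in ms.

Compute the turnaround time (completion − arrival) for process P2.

Schedule: | P1 0-1 | P2 1-7 | P4 7-10 | P5 10-12 | P3 12-16 |
Completion: P1=1  P2=7  P3=16  P4=10  P5=12
Turnaround (C−A): P1=1  P2=7  P3=13  P4=5  P5=2
Turnaround(P2) = completion − arrival = 7 − 0 = 7

7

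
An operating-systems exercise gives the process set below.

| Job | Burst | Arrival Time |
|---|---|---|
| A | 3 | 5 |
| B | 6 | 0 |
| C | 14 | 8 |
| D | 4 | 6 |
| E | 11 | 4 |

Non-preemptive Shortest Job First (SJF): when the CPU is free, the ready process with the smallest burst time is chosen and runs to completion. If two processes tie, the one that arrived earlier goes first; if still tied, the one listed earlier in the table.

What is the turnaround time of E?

20

Gantt: | B 0-6 | A 6-9 | D 9-13 | E 13-24 | C 24-38 |
Completion: A=9  B=6  C=38  D=13  E=24
Turnaround (C−A): A=4  B=6  C=30  D=7  E=20
Turnaround(E) = completion − arrival = 24 − 4 = 20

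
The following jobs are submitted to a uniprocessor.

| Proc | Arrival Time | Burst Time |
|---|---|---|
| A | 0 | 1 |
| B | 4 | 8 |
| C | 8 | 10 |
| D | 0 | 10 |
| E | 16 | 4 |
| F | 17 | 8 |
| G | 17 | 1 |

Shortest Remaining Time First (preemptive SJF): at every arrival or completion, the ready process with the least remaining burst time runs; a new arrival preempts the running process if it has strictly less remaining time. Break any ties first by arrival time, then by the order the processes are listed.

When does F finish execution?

32

Timeline: | A 0-1 | D 1-11 | B 11-17 | G 17-18 | B 18-20 | E 20-24 | F 24-32 | C 32-42 |
Completion: A=1  B=20  C=42  D=11  E=24  F=32  G=18
Turnaround (C−A): A=1  B=16  C=34  D=11  E=8  F=15  G=1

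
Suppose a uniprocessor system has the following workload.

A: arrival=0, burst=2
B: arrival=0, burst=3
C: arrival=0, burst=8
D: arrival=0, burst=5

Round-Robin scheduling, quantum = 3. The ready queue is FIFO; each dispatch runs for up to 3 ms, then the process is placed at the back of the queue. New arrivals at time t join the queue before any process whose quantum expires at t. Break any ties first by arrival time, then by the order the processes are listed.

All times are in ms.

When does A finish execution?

Gantt: | A 0-2 | B 2-5 | C 5-8 | D 8-11 | C 11-14 | D 14-16 | C 16-18 |
Completion: A=2  B=5  C=18  D=16
Turnaround (C−A): A=2  B=5  C=18  D=16

2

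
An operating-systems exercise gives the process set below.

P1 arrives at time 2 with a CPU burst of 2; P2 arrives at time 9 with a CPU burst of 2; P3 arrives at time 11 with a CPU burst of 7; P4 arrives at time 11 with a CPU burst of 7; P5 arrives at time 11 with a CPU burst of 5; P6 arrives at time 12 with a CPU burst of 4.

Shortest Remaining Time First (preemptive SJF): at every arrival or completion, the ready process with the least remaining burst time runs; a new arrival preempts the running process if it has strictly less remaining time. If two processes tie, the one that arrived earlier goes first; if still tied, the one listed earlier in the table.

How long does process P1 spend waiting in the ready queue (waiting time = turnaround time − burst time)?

0

Schedule: | idle 0-2 | P1 2-4 | idle 4-9 | P2 9-11 | P5 11-16 | P6 16-20 | P3 20-27 | P4 27-34 |
Completion: P1=4  P2=11  P3=27  P4=34  P5=16  P6=20
Waiting(P1) = turnaround − burst = 2 − 2 = 0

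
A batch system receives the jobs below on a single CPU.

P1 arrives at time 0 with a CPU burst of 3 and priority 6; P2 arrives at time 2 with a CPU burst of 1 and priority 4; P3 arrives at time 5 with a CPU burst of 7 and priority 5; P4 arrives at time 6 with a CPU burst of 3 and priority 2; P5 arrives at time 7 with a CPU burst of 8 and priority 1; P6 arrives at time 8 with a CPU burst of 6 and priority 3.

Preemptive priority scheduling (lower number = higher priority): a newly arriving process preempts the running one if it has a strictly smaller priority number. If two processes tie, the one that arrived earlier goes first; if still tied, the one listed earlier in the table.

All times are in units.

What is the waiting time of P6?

Timeline: | P1 0-2 | P2 2-3 | P1 3-4 | idle 4-5 | P3 5-6 | P4 6-7 | P5 7-15 | P4 15-17 | P6 17-23 | P3 23-29 |
Completion: P1=4  P2=3  P3=29  P4=17  P5=15  P6=23
Waiting(P6) = turnaround − burst = 15 − 6 = 9

9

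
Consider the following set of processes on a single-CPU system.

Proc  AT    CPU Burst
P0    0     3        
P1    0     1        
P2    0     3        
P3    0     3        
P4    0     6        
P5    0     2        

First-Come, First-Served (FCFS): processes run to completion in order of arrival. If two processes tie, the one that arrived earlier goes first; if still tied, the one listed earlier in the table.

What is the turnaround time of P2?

Timeline: | P0 0-3 | P1 3-4 | P2 4-7 | P3 7-10 | P4 10-16 | P5 16-18 |
Completion: P0=3  P1=4  P2=7  P3=10  P4=16  P5=18
Turnaround (C−A): P0=3  P1=4  P2=7  P3=10  P4=16  P5=18
Turnaround(P2) = completion − arrival = 7 − 0 = 7

7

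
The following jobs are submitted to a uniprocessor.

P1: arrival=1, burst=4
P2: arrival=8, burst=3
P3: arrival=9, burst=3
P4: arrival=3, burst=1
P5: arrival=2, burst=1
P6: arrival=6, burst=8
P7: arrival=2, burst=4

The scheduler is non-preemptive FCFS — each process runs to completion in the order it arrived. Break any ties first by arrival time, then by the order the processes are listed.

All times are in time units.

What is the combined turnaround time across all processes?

67

Timeline: | idle 0-1 | P1 1-5 | P5 5-6 | P7 6-10 | P4 10-11 | P6 11-19 | P2 19-22 | P3 22-25 |
Completion: P1=5  P2=22  P3=25  P4=11  P5=6  P6=19  P7=10
Turnaround = completion − arrival: P1=4, P2=14, P3=16, P4=8, P5=4, P6=13, P7=8
Total turnaround = 4 + 14 + 16 + 8 + 4 + 13 + 8 = 67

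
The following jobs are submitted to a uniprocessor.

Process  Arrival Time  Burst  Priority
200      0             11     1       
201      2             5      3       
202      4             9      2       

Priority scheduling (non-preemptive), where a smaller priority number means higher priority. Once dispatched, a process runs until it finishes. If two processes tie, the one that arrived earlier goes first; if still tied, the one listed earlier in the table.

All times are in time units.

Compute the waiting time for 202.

7

Gantt: | 200 0-11 | 202 11-20 | 201 20-25 |
Completion: 200=11  201=25  202=20
Waiting(202) = turnaround − burst = 16 − 9 = 7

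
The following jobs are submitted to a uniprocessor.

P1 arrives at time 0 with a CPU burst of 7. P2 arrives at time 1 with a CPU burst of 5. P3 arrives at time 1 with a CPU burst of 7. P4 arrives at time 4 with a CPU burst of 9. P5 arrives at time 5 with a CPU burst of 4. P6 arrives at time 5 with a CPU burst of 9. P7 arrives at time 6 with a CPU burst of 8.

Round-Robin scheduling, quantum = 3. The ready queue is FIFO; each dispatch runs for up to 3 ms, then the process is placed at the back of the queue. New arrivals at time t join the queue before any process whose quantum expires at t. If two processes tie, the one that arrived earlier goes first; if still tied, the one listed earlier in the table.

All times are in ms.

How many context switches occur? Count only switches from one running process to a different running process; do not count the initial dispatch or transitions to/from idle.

Schedule: | P1 0-3 | P2 3-6 | P3 6-9 | P1 9-12 | P4 12-15 | P5 15-18 | P6 18-21 | P7 21-24 | P2 24-26 | P3 26-29 | P1 29-30 | P4 30-33 | P5 33-34 | P6 34-37 | P7 37-40 | P3 40-41 | P4 41-44 | P6 44-47 | P7 47-49 |
Completion: P1=30  P2=26  P3=41  P4=44  P5=34  P6=47  P7=49
Turnaround (C−A): P1=30  P2=25  P3=40  P4=40  P5=29  P6=42  P7=43

18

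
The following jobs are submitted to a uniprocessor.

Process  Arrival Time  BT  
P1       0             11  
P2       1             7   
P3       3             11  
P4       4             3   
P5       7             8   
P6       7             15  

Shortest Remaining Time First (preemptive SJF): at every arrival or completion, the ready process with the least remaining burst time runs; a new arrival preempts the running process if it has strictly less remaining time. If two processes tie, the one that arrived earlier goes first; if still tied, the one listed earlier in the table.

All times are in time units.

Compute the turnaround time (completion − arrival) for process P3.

Schedule: | P1 0-1 | P2 1-4 | P4 4-7 | P2 7-11 | P5 11-19 | P1 19-29 | P3 29-40 | P6 40-55 |
Completion: P1=29  P2=11  P3=40  P4=7  P5=19  P6=55
Turnaround (C−A): P1=29  P2=10  P3=37  P4=3  P5=12  P6=48
Turnaround(P3) = completion − arrival = 40 − 3 = 37

37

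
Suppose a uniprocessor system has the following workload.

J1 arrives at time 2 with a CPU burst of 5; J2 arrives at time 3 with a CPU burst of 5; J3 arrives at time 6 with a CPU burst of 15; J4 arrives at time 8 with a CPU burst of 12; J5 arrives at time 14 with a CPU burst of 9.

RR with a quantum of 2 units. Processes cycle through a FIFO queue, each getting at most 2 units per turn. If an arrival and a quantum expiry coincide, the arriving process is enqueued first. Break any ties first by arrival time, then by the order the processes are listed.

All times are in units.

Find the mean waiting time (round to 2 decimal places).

18.00

Timeline: | idle 0-2 | J1 2-4 | J2 4-6 | J1 6-8 | J3 8-10 | J2 10-12 | J4 12-14 | J1 14-15 | J3 15-17 | J2 17-18 | J5 18-20 | J4 20-22 | J3 22-24 | J5 24-26 | J4 26-28 | J3 28-30 | J5 30-32 | J4 32-34 | J3 34-36 | J5 36-38 | J4 38-40 | J3 40-42 | J5 42-43 | J4 43-45 | J3 45-48 |
Completion: J1=15  J2=18  J3=48  J4=45  J5=43
Waiting times: J1=8, J2=10, J3=27, J4=25, J5=20
Average waiting = (8+10+27+25+20) / 5 = 90/5 = 18.00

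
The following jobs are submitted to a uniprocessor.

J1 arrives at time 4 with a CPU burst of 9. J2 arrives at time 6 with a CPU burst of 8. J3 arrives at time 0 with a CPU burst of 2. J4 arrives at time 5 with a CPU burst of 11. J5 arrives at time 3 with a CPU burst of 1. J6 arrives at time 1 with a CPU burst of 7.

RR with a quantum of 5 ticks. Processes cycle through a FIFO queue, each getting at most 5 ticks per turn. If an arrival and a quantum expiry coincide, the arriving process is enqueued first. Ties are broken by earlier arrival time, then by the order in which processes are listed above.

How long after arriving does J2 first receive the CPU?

12

Gantt: | J3 0-2 | J6 2-7 | J5 7-8 | J1 8-13 | J4 13-18 | J2 18-23 | J6 23-25 | J1 25-29 | J4 29-34 | J2 34-37 | J4 37-38 |
Completion: J1=29  J2=37  J3=2  J4=38  J5=8  J6=25
Turnaround (C−A): J1=25  J2=31  J3=2  J4=33  J5=5  J6=24
Response(J2) = first start − arrival = 18 − 6 = 12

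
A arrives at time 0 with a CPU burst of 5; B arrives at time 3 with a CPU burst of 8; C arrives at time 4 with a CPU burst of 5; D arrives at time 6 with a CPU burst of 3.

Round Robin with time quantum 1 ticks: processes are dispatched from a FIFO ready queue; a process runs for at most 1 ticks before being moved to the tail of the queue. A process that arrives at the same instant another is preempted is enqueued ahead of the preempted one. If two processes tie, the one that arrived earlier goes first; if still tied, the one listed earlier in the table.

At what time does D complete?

Schedule: | A 0-3 | B 3-4 | A 4-5 | C 5-6 | B 6-7 | A 7-8 | D 8-9 | C 9-10 | B 10-11 | D 11-12 | C 12-13 | B 13-14 | D 14-15 | C 15-16 | B 16-17 | C 17-18 | B 18-21 |
Completion: A=8  B=21  C=18  D=15

15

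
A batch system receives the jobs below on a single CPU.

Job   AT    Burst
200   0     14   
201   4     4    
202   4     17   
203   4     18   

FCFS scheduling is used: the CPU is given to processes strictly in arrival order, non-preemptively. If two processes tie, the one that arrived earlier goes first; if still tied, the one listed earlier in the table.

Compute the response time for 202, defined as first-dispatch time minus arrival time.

Timeline: | 200 0-14 | 201 14-18 | 202 18-35 | 203 35-53 |
Completion: 200=14  201=18  202=35  203=53
Turnaround (C−A): 200=14  201=14  202=31  203=49
Response(202) = first start − arrival = 18 − 4 = 14

14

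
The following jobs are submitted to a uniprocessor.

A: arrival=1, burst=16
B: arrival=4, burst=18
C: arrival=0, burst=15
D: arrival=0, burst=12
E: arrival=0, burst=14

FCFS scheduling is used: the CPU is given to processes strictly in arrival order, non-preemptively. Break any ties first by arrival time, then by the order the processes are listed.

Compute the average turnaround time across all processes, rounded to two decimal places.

42.00

Gantt: | C 0-15 | D 15-27 | E 27-41 | A 41-57 | B 57-75 |
Completion: A=57  B=75  C=15  D=27  E=41
Turnaround (C−A): A=56  B=71  C=15  D=27  E=41
Turnaround times: A=56, B=71, C=15, D=27, E=41
Average turnaround = (56+71+15+27+41) / 5 = 210/5 = 42.00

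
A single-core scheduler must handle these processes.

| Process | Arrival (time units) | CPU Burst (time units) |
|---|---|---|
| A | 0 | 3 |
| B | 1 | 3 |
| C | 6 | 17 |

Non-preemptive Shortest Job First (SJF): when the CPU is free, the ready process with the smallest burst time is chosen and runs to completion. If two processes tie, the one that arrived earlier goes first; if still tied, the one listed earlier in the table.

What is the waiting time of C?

0

Schedule: | A 0-3 | B 3-6 | C 6-23 |
Completion: A=3  B=6  C=23
Waiting(C) = turnaround − burst = 17 − 17 = 0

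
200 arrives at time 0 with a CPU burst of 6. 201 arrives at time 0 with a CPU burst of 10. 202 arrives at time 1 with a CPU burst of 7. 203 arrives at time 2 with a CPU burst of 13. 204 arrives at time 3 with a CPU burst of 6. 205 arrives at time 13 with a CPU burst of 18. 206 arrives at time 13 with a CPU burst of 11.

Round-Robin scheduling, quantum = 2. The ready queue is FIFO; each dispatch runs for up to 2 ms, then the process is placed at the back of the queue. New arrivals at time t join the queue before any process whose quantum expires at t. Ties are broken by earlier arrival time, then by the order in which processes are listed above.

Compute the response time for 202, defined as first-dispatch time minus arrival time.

3

Schedule: | 200 0-2 | 201 2-4 | 202 4-6 | 203 6-8 | 200 8-10 | 204 10-12 | 201 12-14 | 202 14-16 | 203 16-18 | 200 18-20 | 204 20-22 | 205 22-24 | 206 24-26 | 201 26-28 | 202 28-30 | 203 30-32 | 204 32-34 | 205 34-36 | 206 36-38 | 201 38-40 | 202 40-41 | 203 41-43 | 205 43-45 | 206 45-47 | 201 47-49 | 203 49-51 | 205 51-53 | 206 53-55 | 203 55-57 | 205 57-59 | 206 59-61 | 203 61-62 | 205 62-64 | 206 64-65 | 205 65-71 |
Completion: 200=20  201=49  202=41  203=62  204=34  205=71  206=65
Response(202) = first start − arrival = 4 − 1 = 3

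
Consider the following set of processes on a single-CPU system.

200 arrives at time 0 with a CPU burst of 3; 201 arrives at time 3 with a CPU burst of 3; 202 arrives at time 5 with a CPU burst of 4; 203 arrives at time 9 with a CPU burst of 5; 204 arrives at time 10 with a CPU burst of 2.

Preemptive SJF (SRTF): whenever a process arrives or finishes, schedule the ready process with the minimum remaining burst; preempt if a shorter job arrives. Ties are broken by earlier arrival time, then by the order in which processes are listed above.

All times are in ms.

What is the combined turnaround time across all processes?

Timeline: | 200 0-3 | 201 3-6 | 202 6-10 | 204 10-12 | 203 12-17 |
Completion: 200=3  201=6  202=10  203=17  204=12
Turnaround = completion − arrival: 200=3, 201=3, 202=5, 203=8, 204=2
Total turnaround = 3 + 3 + 5 + 8 + 2 = 21

21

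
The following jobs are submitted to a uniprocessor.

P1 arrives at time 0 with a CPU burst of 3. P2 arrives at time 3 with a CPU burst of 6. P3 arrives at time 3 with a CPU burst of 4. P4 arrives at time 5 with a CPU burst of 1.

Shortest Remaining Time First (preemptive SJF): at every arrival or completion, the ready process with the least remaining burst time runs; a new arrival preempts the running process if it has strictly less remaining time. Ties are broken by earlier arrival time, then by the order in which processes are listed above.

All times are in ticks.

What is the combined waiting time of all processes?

6

Gantt: | P1 0-3 | P3 3-5 | P4 5-6 | P3 6-8 | P2 8-14 |
Completion: P1=3  P2=14  P3=8  P4=6
Waiting = turnaround − burst: P1=0, P2=5, P3=1, P4=0
Total waiting = 0 + 5 + 1 + 0 = 6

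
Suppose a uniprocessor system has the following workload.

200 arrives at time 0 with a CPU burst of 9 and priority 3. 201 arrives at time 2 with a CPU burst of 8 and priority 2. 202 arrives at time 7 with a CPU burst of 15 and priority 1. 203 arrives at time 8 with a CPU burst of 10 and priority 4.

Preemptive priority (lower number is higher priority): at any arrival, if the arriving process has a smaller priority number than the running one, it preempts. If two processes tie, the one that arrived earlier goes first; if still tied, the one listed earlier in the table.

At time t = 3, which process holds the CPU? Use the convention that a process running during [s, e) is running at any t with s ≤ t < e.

Schedule: | 200 0-2 | 201 2-7 | 202 7-22 | 201 22-25 | 200 25-32 | 203 32-42 |
Completion: 200=32  201=25  202=22  203=42

201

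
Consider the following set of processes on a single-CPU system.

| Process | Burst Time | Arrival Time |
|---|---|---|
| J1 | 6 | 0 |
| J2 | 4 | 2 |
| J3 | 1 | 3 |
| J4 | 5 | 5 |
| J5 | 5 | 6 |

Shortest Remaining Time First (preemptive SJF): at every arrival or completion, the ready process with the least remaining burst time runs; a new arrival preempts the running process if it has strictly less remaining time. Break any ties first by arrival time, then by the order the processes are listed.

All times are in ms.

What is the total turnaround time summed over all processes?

Timeline: | J1 0-3 | J3 3-4 | J1 4-7 | J2 7-11 | J4 11-16 | J5 16-21 |
Completion: J1=7  J2=11  J3=4  J4=16  J5=21
Turnaround (C−A): J1=7  J2=9  J3=1  J4=11  J5=15
Turnaround = completion − arrival: J1=7, J2=9, J3=1, J4=11, J5=15
Total turnaround = 7 + 9 + 1 + 11 + 15 = 43

43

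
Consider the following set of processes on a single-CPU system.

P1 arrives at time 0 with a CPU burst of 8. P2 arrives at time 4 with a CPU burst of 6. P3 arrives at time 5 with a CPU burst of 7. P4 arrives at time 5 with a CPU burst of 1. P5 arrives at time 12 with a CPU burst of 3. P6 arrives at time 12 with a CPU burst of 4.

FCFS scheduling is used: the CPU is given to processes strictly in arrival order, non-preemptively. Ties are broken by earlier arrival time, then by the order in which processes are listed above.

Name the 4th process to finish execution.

Gantt: | P1 0-8 | P2 8-14 | P3 14-21 | P4 21-22 | P5 22-25 | P6 25-29 |
Completion: P1=8  P2=14  P3=21  P4=22  P5=25  P6=29
Turnaround (C−A): P1=8  P2=10  P3=16  P4=17  P5=13  P6=17
Finish order: P1 → P2 → P3 → P4 → P5 → P6

P4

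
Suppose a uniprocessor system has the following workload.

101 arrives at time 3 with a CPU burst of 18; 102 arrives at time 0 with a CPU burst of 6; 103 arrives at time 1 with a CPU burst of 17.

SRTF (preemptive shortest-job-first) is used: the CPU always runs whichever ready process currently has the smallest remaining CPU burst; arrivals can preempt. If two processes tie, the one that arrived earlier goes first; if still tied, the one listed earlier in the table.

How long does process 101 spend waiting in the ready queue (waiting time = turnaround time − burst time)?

20

Schedule: | 102 0-6 | 103 6-23 | 101 23-41 |
Completion: 101=41  102=6  103=23
Turnaround (C−A): 101=38  102=6  103=22
Waiting(101) = turnaround − burst = 38 − 18 = 20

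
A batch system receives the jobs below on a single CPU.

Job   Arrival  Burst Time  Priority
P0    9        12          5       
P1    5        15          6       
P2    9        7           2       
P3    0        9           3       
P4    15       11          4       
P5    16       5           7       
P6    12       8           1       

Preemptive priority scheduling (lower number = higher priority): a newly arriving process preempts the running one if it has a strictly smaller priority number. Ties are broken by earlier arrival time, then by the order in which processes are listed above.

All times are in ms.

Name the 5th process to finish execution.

P0

Gantt: | P3 0-9 | P2 9-12 | P6 12-20 | P2 20-24 | P4 24-35 | P0 35-47 | P1 47-62 | P5 62-67 |
Completion: P0=47  P1=62  P2=24  P3=9  P4=35  P5=67  P6=20
Finish order: P3 → P6 → P2 → P4 → P0 → P1 → P5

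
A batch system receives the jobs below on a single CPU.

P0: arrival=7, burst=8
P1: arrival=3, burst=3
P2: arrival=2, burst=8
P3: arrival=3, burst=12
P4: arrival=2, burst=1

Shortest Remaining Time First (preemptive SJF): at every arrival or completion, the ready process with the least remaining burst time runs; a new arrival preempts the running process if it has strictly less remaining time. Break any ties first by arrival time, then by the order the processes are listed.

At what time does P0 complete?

22

Timeline: | idle 0-2 | P4 2-3 | P1 3-6 | P2 6-14 | P0 14-22 | P3 22-34 |
Completion: P0=22  P1=6  P2=14  P3=34  P4=3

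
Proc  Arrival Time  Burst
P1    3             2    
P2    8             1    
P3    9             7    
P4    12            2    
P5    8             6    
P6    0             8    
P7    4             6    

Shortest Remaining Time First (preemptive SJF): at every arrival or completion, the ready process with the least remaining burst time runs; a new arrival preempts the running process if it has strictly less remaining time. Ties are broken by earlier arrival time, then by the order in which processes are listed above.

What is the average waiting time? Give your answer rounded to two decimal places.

Schedule: | P6 0-3 | P1 3-5 | P6 5-8 | P2 8-9 | P6 9-11 | P7 11-12 | P4 12-14 | P7 14-19 | P5 19-25 | P3 25-32 |
Completion: P1=5  P2=9  P3=32  P4=14  P5=25  P6=11  P7=19
Turnaround (C−A): P1=2  P2=1  P3=23  P4=2  P5=17  P6=11  P7=15
Waiting times: P1=0, P2=0, P3=16, P4=0, P5=11, P6=3, P7=9
Average waiting = (0+0+16+0+11+3+9) / 7 = 39/7 = 5.57

5.57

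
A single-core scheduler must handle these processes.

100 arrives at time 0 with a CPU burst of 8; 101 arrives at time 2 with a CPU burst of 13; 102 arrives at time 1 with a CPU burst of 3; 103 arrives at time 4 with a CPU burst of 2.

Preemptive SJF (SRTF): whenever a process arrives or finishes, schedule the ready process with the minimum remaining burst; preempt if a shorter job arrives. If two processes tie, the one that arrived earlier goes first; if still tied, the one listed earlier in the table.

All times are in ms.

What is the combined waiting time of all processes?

16

Timeline: | 100 0-1 | 102 1-4 | 103 4-6 | 100 6-13 | 101 13-26 |
Completion: 100=13  101=26  102=4  103=6
Waiting = turnaround − burst: 100=5, 101=11, 102=0, 103=0
Total waiting = 5 + 11 + 0 + 0 = 16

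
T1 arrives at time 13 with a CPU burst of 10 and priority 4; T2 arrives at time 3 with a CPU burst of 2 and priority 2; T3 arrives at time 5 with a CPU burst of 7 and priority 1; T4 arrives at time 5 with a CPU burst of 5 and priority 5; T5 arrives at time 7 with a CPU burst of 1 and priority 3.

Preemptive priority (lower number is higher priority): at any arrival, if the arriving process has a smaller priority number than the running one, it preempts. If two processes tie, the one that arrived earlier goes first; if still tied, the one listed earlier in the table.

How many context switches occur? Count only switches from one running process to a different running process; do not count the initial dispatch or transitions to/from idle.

4

Timeline: | idle 0-3 | T2 3-5 | T3 5-12 | T5 12-13 | T1 13-23 | T4 23-28 |
Completion: T1=23  T2=5  T3=12  T4=28  T5=13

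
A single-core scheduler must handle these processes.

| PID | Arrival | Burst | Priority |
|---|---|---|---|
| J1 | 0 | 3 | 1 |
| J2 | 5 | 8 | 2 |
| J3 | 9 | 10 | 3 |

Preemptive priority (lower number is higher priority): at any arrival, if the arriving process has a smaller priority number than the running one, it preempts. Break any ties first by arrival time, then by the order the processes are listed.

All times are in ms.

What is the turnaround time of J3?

14

Timeline: | J1 0-3 | idle 3-5 | J2 5-13 | J3 13-23 |
Completion: J1=3  J2=13  J3=23
Turnaround (C−A): J1=3  J2=8  J3=14
Turnaround(J3) = completion − arrival = 23 − 9 = 14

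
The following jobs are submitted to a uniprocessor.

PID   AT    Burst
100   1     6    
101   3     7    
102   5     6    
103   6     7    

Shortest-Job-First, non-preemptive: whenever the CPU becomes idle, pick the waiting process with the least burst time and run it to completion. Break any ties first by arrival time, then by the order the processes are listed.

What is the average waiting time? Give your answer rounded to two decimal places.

Schedule: | idle 0-1 | 100 1-7 | 102 7-13 | 101 13-20 | 103 20-27 |
Completion: 100=7  101=20  102=13  103=27
Waiting times: 100=0, 101=10, 102=2, 103=14
Average waiting = (0+10+2+14) / 4 = 26/4 = 6.50

6.50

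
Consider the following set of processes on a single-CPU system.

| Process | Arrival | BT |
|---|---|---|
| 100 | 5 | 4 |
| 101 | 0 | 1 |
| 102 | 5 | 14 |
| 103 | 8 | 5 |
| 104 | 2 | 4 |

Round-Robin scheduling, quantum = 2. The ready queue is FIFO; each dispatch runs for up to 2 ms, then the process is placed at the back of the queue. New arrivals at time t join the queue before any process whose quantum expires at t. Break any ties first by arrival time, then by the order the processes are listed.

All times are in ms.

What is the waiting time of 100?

Timeline: | 101 0-1 | idle 1-2 | 104 2-6 | 100 6-8 | 102 8-10 | 103 10-12 | 100 12-14 | 102 14-16 | 103 16-18 | 102 18-20 | 103 20-21 | 102 21-29 |
Completion: 100=14  101=1  102=29  103=21  104=6
Turnaround (C−A): 100=9  101=1  102=24  103=13  104=4
Waiting(100) = turnaround − burst = 9 − 4 = 5

5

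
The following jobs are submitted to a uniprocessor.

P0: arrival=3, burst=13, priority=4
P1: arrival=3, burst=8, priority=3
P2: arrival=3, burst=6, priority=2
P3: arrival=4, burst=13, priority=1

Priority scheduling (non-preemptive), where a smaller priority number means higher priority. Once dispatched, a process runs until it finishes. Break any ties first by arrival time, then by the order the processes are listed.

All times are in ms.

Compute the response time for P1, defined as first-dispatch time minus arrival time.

19

Timeline: | idle 0-3 | P2 3-9 | P3 9-22 | P1 22-30 | P0 30-43 |
Completion: P0=43  P1=30  P2=9  P3=22
Response(P1) = first start − arrival = 22 − 3 = 19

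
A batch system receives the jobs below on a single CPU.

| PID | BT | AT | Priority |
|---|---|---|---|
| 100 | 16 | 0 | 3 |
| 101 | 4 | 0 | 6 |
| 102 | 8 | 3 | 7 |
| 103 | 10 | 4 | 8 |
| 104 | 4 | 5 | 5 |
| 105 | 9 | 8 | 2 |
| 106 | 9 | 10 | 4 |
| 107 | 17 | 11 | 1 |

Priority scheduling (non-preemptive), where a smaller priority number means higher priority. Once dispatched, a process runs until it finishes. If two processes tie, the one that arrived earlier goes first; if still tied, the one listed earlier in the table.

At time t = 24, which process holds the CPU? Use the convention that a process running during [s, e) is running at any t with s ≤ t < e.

Gantt: | 100 0-16 | 107 16-33 | 105 33-42 | 106 42-51 | 104 51-55 | 101 55-59 | 102 59-67 | 103 67-77 |
Completion: 100=16  101=59  102=67  103=77  104=55  105=42  106=51  107=33
Turnaround (C−A): 100=16  101=59  102=64  103=73  104=50  105=34  106=41  107=22

107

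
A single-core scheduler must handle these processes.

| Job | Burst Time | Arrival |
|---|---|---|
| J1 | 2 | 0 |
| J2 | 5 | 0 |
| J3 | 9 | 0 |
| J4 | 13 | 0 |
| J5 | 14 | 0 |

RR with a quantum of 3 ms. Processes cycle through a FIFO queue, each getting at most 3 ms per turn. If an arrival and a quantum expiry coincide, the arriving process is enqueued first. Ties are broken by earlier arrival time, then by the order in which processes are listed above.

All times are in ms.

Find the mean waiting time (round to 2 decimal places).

Schedule: | J1 0-2 | J2 2-5 | J3 5-8 | J4 8-11 | J5 11-14 | J2 14-16 | J3 16-19 | J4 19-22 | J5 22-25 | J3 25-28 | J4 28-31 | J5 31-34 | J4 34-37 | J5 37-40 | J4 40-41 | J5 41-43 |
Completion: J1=2  J2=16  J3=28  J4=41  J5=43
Waiting times: J1=0, J2=11, J3=19, J4=28, J5=29
Average waiting = (0+11+19+28+29) / 5 = 87/5 = 17.40

17.40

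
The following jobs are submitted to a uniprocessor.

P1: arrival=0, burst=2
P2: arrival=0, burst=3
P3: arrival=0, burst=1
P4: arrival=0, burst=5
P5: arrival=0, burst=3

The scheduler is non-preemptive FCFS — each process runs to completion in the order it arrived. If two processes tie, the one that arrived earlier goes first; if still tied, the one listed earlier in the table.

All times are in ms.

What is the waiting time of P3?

5

Gantt: | P1 0-2 | P2 2-5 | P3 5-6 | P4 6-11 | P5 11-14 |
Completion: P1=2  P2=5  P3=6  P4=11  P5=14
Turnaround (C−A): P1=2  P2=5  P3=6  P4=11  P5=14
Waiting(P3) = turnaround − burst = 6 − 1 = 5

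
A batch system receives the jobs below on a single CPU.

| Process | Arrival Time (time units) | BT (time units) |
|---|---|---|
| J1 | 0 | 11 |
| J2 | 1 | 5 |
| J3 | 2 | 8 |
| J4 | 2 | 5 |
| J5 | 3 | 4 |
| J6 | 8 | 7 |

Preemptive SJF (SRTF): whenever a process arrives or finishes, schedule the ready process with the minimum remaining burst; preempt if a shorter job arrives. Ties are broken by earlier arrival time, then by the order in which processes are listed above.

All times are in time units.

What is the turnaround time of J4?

13

Gantt: | J1 0-1 | J2 1-6 | J5 6-10 | J4 10-15 | J6 15-22 | J3 22-30 | J1 30-40 |
Completion: J1=40  J2=6  J3=30  J4=15  J5=10  J6=22
Turnaround (C−A): J1=40  J2=5  J3=28  J4=13  J5=7  J6=14
Turnaround(J4) = completion − arrival = 15 − 2 = 13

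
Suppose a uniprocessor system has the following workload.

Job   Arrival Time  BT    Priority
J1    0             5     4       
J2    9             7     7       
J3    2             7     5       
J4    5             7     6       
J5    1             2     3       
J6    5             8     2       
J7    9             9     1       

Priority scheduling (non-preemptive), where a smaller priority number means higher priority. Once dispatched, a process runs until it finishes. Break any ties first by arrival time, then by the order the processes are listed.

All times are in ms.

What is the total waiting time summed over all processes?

Gantt: | J1 0-5 | J6 5-13 | J7 13-22 | J5 22-24 | J3 24-31 | J4 31-38 | J2 38-45 |
Completion: J1=5  J2=45  J3=31  J4=38  J5=24  J6=13  J7=22
Waiting = turnaround − burst: J1=0, J2=29, J3=22, J4=26, J5=21, J6=0, J7=4
Total waiting = 0 + 29 + 22 + 26 + 21 + 0 + 4 = 102

102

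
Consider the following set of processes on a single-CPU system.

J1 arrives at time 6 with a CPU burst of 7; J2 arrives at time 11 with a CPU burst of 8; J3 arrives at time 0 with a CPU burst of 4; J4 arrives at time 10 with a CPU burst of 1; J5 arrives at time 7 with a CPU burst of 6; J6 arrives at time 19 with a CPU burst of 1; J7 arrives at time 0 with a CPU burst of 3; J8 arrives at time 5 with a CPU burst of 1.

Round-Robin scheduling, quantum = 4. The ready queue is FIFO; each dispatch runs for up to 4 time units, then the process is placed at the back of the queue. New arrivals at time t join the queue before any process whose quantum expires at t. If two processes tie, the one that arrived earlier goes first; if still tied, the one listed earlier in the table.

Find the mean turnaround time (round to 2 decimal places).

Schedule: | J3 0-4 | J7 4-7 | J8 7-8 | J1 8-12 | J5 12-16 | J4 16-17 | J2 17-21 | J1 21-24 | J5 24-26 | J6 26-27 | J2 27-31 |
Completion: J1=24  J2=31  J3=4  J4=17  J5=26  J6=27  J7=7  J8=8
Turnaround (C−A): J1=18  J2=20  J3=4  J4=7  J5=19  J6=8  J7=7  J8=3
Turnaround times: J1=18, J2=20, J3=4, J4=7, J5=19, J6=8, J7=7, J8=3
Average turnaround = (18+20+4+7+19+8+7+3) / 8 = 86/8 = 10.75

10.75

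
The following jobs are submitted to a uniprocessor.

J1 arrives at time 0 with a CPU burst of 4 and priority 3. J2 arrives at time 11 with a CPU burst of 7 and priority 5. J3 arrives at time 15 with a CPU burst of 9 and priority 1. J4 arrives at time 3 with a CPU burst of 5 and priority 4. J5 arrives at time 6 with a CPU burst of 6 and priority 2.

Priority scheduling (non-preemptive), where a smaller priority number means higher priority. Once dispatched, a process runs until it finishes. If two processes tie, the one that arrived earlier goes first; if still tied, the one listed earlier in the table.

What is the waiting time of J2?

Schedule: | J1 0-4 | J4 4-9 | J5 9-15 | J3 15-24 | J2 24-31 |
Completion: J1=4  J2=31  J3=24  J4=9  J5=15
Turnaround (C−A): J1=4  J2=20  J3=9  J4=6  J5=9
Waiting(J2) = turnaround − burst = 20 − 7 = 13

13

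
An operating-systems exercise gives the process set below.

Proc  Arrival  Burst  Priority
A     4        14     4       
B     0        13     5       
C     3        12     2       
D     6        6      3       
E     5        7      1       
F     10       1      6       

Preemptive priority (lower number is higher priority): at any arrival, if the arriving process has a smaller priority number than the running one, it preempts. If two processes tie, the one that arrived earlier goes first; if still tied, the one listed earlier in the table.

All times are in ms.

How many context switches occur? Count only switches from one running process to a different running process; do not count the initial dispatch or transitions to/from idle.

7

Timeline: | B 0-3 | C 3-5 | E 5-12 | C 12-22 | D 22-28 | A 28-42 | B 42-52 | F 52-53 |
Completion: A=42  B=52  C=22  D=28  E=12  F=53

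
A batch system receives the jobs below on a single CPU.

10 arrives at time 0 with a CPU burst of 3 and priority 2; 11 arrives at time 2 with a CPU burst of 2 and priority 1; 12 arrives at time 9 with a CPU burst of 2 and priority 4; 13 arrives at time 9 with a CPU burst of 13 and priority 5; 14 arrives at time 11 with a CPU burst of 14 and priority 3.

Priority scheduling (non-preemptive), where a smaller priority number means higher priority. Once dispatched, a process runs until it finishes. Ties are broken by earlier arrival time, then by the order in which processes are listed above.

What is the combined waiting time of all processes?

17

Gantt: | 10 0-3 | 11 3-5 | idle 5-9 | 12 9-11 | 14 11-25 | 13 25-38 |
Completion: 10=3  11=5  12=11  13=38  14=25
Turnaround (C−A): 10=3  11=3  12=2  13=29  14=14
Waiting = turnaround − burst: 10=0, 11=1, 12=0, 13=16, 14=0
Total waiting = 0 + 1 + 0 + 16 + 0 = 17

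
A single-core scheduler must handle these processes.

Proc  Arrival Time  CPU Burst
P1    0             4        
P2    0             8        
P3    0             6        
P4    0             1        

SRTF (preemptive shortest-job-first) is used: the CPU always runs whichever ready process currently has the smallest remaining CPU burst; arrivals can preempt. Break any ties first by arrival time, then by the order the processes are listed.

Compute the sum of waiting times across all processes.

17

Timeline: | P4 0-1 | P1 1-5 | P3 5-11 | P2 11-19 |
Completion: P1=5  P2=19  P3=11  P4=1
Waiting = turnaround − burst: P1=1, P2=11, P3=5, P4=0
Total waiting = 1 + 11 + 5 + 0 = 17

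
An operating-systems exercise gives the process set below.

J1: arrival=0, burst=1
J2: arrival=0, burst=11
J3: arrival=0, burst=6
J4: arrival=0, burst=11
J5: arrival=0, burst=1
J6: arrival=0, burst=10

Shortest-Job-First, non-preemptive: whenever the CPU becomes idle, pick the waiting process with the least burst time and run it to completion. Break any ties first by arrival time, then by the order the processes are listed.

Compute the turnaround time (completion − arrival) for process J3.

Gantt: | J1 0-1 | J5 1-2 | J3 2-8 | J6 8-18 | J2 18-29 | J4 29-40 |
Completion: J1=1  J2=29  J3=8  J4=40  J5=2  J6=18
Turnaround (C−A): J1=1  J2=29  J3=8  J4=40  J5=2  J6=18
Turnaround(J3) = completion − arrival = 8 − 0 = 8

8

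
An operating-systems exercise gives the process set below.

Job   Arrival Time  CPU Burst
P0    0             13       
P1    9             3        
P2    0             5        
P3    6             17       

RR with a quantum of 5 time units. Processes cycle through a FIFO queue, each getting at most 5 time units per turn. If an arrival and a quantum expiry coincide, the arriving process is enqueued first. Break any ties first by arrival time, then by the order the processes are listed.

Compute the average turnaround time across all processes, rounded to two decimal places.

20.50

Gantt: | P0 0-5 | P2 5-10 | P0 10-15 | P3 15-20 | P1 20-23 | P0 23-26 | P3 26-38 |
Completion: P0=26  P1=23  P2=10  P3=38
Turnaround (C−A): P0=26  P1=14  P2=10  P3=32
Turnaround times: P0=26, P1=14, P2=10, P3=32
Average turnaround = (26+14+10+32) / 4 = 82/4 = 20.50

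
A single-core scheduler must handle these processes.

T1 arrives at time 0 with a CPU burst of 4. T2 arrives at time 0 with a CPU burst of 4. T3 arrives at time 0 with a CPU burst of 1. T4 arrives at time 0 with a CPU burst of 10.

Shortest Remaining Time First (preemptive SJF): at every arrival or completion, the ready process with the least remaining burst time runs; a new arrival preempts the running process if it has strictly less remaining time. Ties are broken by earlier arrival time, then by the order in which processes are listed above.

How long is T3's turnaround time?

1

Timeline: | T3 0-1 | T1 1-5 | T2 5-9 | T4 9-19 |
Completion: T1=5  T2=9  T3=1  T4=19
Turnaround(T3) = completion − arrival = 1 − 0 = 1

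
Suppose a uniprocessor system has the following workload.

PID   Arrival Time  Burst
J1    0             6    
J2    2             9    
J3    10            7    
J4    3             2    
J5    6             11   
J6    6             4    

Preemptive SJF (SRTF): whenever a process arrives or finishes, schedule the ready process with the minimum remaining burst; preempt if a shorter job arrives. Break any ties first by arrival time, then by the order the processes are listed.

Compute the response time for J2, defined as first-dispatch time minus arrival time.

Timeline: | J1 0-3 | J4 3-5 | J1 5-8 | J6 8-12 | J3 12-19 | J2 19-28 | J5 28-39 |
Completion: J1=8  J2=28  J3=19  J4=5  J5=39  J6=12
Turnaround (C−A): J1=8  J2=26  J3=9  J4=2  J5=33  J6=6
Response(J2) = first start − arrival = 19 − 2 = 17

17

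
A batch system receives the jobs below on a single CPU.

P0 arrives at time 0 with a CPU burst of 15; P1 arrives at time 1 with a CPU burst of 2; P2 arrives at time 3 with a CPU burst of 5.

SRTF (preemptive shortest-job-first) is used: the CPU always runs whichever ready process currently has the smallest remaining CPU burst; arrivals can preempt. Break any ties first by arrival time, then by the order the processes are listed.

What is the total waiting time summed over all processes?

Gantt: | P0 0-1 | P1 1-3 | P2 3-8 | P0 8-22 |
Completion: P0=22  P1=3  P2=8
Turnaround (C−A): P0=22  P1=2  P2=5
Waiting = turnaround − burst: P0=7, P1=0, P2=0
Total waiting = 7 + 0 + 0 = 7

7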